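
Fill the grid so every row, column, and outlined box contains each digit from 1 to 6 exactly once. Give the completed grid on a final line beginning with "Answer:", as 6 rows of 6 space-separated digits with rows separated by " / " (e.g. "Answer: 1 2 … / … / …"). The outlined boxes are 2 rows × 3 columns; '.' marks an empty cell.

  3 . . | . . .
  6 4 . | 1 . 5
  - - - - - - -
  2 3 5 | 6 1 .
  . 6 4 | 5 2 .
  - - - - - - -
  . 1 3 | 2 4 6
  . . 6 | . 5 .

Step 1. [r1c6∈{2,4}] 2 has one home in col 6: r1c6. So r1c6=2.
Step 2. [r4c6∈{3}] nothing but 3 survives at r4c6 ⇒ r4c6=3.
Step 3. [r6c4∈{3}] r6c4 has the single candidate 3. So r6c4=3.
Step 4. [r5c1∈{5}] r5c1's peers cover all but 5. So r5c1=5.
Step 5. [r3c6∈{4}] nothing but 4 survives at r3c6 ⇒ r3c6=4.
Step 6. [r1c2∈{5}] r1c2 is down to just 5, so r1c2=5.
Step 7. [r1c3∈{1}] only 1 remains possible at r1c3. So r1c3=1.
Step 8. [r6c2∈{2}] only 2 remains possible at r6c2. So r6c2=2.
Step 9. [r2c5∈{3}] nothing but 3 survives at r2c5, so r2c5=3.
Step 10. [r4c1∈{1}] only 1 remains possible at r4c1. So r4c1=1.
Step 11. [r1c5∈{6}] r1c5 has the single candidate 6. So r1c5=6.
Step 12. [r2c3∈{2}] r2c3's peers cover all but 2. So r2c3=2.
Step 13. [r6c1∈{4}] nothing but 4 survives at r6c1. So r6c1=4.
Step 14. [r6c6∈{1}] only 1 remains possible at r6c6, so r6c6=1.
Step 15. [r1c4∈{4}] nothing but 4 survives at r1c4. So r1c4=4.

Answer: 3 5 1 4 6 2 / 6 4 2 1 3 5 / 2 3 5 6 1 4 / 1 6 4 5 2 3 / 5 1 3 2 4 6 / 4 2 6 3 5 1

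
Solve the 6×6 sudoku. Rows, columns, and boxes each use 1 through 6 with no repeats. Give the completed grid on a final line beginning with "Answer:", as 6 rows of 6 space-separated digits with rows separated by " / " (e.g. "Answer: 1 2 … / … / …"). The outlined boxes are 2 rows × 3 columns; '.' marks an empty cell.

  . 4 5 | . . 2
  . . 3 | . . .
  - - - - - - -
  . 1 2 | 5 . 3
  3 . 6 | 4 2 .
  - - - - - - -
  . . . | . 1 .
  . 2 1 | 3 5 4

Step 1. [r2c2∈{6}] r2c2 has the single candidate 6. So r2c2=6.
Step 2. [r2c4∈{1}] only 1 remains possible at r2c4. So r2c4=1.
Step 3. [r5c1∈{4,5,6}] r5c1 is the only open cell in col 1 admitting 5 ⇒ r5c1=5.
Step 4. [r1c4∈{6}] only 6 remains possible at r1c4, so r1c4=6.
Step 5. [r1c1∈{1}] r1c1 is down to just 1 ⇒ r1c1=1.
Step 6. [r1c5∈{3}] only 3 remains possible at r1c5, so r1c5=3.
Step 7. [r2c1∈{2}] r2c1 has the single candidate 2, so r2c1=2.
Step 8. [r5c2∈{3}] only 3 remains possible at r5c2, so r5c2=3.
Step 9. [r4c2∈{5}] only 5 remains possible at r4c2, so r4c2=5.
Step 10. [r3c5∈{6}] r3c5's peers cover all but 6, so r3c5=6.
Step 11. [r2c6∈{5}] nothing but 5 survives at r2c6. So r2c6=5.
Step 12. [r4c6∈{1}] only 1 remains possible at r4c6, so r4c6=1.
Step 13. [r6c1∈{6}] nothing but 6 survives at r6c1 ⇒ r6c1=6.
Step 14. [r5c4∈{2}] r5c4 has the single candidate 2. So r5c4=2.
Step 15. [r3c1∈{4}] r3c1's peers cover all but 4 ⇒ r3c1=4.
Step 16. [r5c6∈{6}] r5c6 has the single candidate 6, so r5c6=6.
Step 17. [r2c5∈{4}] only 4 remains possible at r2c5 ⇒ r2c5=4.
Step 18. [r5c3∈{4}] only 4 remains possible at r5c3. So r5c3=4.

Answer: 1 4 5 6 3 2 / 2 6 3 1 4 5 / 4 1 2 5 6 3 / 3 5 6 4 2 1 / 5 3 4 2 1 6 / 6 2 1 3 5 4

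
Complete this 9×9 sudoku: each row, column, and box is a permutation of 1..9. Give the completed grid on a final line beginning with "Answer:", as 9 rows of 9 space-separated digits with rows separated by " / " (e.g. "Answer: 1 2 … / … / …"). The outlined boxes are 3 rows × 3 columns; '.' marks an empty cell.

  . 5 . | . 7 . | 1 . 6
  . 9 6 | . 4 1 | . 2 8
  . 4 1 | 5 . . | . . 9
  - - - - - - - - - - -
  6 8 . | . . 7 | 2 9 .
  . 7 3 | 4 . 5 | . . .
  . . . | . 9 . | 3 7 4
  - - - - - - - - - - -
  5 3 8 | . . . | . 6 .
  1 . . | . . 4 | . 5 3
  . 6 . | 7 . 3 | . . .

Step 1. [r6c1∈{2}] r6c1 is down to just 2. So r6c1=2.
Step 2. [r5c5∈{1,2,6,8}] 2 has one home in row 5: r5c5, so r5c5=2.
Step 3. [r3c6∈{2,6,8}] r3c6 is the only open cell in row 3 admitting 2. So r3c6=2.
Step 4. [r7c6∈{9}] only 9 remains possible at r7c6 ⇒ r7c6=9.
Step 5. [r5c9∈{1}] r5c9 has the single candidate 1, so r5c9=1.
Step 6. [r3c7∈{7}] r3c7's peers cover all but 7. So r3c7=7.
Step 7. [r9c1∈{4,9}] r9c1 is the only open cell in col 1 admitting 4 ⇒ r9c1=4.
Step 8. [r1c6∈{8}] r1c6's peers cover all but 8 ⇒ r1c6=8.
Step 9. [r2c4∈{3}] r2c4's peers cover all but 3 ⇒ r2c4=3.
Step 10. [r8c2∈{2}] r8c2's peers cover all but 2 ⇒ r8c2=2.
Step 11. [r6c4∈{1,6,8}] r6c4 is the only open cell in row 6 admitting 8 ⇒ r6c4=8.
Step 12. [r7c5∈{1}] r7c5 has the single candidate 1, so r7c5=1.
Step 13. [r9c3∈{9}] nothing but 9 survives at r9c3 ⇒ r9c3=9.
Step 14. [r9c7∈{8}] r9c7's peers cover all but 8. So r9c7=8.
Step 15. [r1c1∈{3}] r1c1 is down to just 3. So r1c1=3.
Step 16. [r7c9∈{2,7}] row 7 places 7 nowhere but r7c9 ⇒ r7c9=7.
Step 17. [r6c3∈{5}] nothing but 5 survives at r6c3, so r6c3=5.
Step 18. [r8c4∈{6}] r8c4 has the single candidate 6. So r8c4=6.
Step 19. [r1c8∈{4}] r1c8's peers cover all but 4. So r1c8=4.
Step 20. [r1c4∈{9}] only 9 remains possible at r1c4 ⇒ r1c4=9.
Step 21. [r5c1∈{9}] r5c1 has the single candidate 9, so r5c1=9.
Step 22. [r9c5∈{5}] nothing but 5 survives at r9c5. So r9c5=5.
Step 23. [r6c2∈{1}] nothing but 1 survives at r6c2, so r6c2=1.
Step 24. [r3c1∈{8}] r3c1 has the single candidate 8. So r3c1=8.
Step 25. [r4c3∈{4}] r4c3's peers cover all but 4. So r4c3=4.
Step 26. [r7c7∈{4}] only 4 remains possible at r7c7 ⇒ r7c7=4.
Step 27. [r4c5∈{3}] r4c5's peers cover all but 3, so r4c5=3.
Step 28. [r5c7∈{6}] r5c7 is down to just 6, so r5c7=6.
Step 29. [r9c9∈{2}] only 2 remains possible at r9c9, so r9c9=2.
Step 30. [r4c4∈{1}] only 1 remains possible at r4c4 ⇒ r4c4=1.
Step 31. [r2c1∈{7}] r2c1 has the single candidate 7, so r2c1=7.
Step 32. [r8c3∈{7}] r8c3's peers cover all but 7, so r8c3=7.
Step 33. [r8c5∈{8}] r8c5 has the single candidate 8. So r8c5=8.
Step 34. [r5c8∈{8}] r5c8 is down to just 8 ⇒ r5c8=8.
Step 35. [r6c6∈{6}] r6c6's peers cover all but 6 ⇒ r6c6=6.
Step 36. [r2c7∈{5}] only 5 remains possible at r2c7. So r2c7=5.
Step 37. [r1c3∈{2}] nothing but 2 survives at r1c3. So r1c3=2.
Step 38. [r3c5∈{6}] only 6 remains possible at r3c5, so r3c5=6.
Step 39. [r4c9∈{5}] nothing but 5 survives at r4c9, so r4c9=5.
Step 40. [r3c8∈{3}] nothing but 3 survives at r3c8, so r3c8=3.
Step 41. [r9c8∈{1}] nothing but 1 survives at r9c8 ⇒ r9c8=1.
Step 42. [r7c4∈{2}] r7c4 has the single candidate 2. So r7c4=2.
Step 43. [r8c7∈{9}] nothing but 9 survives at r8c7 ⇒ r8c7=9.

Answer: 3 5 2 9 7 8 1 4 6 / 7 9 6 3 4 1 5 2 8 / 8 4 1 5 6 2 7 3 9 / 6 8 4 1 3 7 2 9 5 / 9 7 3 4 2 5 6 8 1 / 2 1 5 8 9 6 3 7 4 / 5 3 8 2 1 9 4 6 7 / 1 2 7 6 8 4 9 5 3 / 4 6 9 7 5 3 8 1 2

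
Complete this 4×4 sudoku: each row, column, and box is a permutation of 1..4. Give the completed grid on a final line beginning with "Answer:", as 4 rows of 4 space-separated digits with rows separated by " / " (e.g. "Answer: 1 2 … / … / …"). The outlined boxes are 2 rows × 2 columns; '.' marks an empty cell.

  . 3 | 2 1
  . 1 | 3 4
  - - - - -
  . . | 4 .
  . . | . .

Step 1. [r3c2∈{2}] only 2 remains possible at r3c2 ⇒ r3c2=2.
Step 2. [r3c4∈{3}] r3c4 has the single candidate 3, so r3c4=3.
Step 3. [r4c1∈{1,3,4}] in row 4, 3 fits only at r4c1, so r4c1=3.
Step 4. [r4c3∈{1}] nothing but 1 survives at r4c3 ⇒ r4c3=1.
Step 5. [r3c1∈{1}] r3c1 has the single candidate 1, so r3c1=1.
Step 6. [r1c1∈{4}] only 4 remains possible at r1c1. So r1c1=4.
Step 7. [r4c2∈{4}] r4c2's peers cover all but 4 ⇒ r4c2=4.
Step 8. [r2c1∈{2}] r2c1 is down to just 2, so r2c1=2.
Step 9. [r4c4∈{2}] nothing but 2 survives at r4c4. So r4c4=2.

Answer: 4 3 2 1 / 2 1 3 4 / 1 2 4 3 / 3 4 1 2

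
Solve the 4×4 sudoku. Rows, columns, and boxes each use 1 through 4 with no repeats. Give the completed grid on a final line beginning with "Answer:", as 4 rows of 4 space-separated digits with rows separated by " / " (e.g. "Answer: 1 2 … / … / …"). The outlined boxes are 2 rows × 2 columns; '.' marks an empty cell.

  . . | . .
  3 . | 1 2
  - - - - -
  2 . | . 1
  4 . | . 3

Step 1. [r1c2∈{1,2,4}] across row 1, 2 lands solely at r1c2, so r1c2=2.
Step 2. [r3c3∈{4}] r3c3's peers cover all but 4. So r3c3=4.
Step 3. [r1c3∈{3}] r1c3's peers cover all but 3, so r1c3=3.
Step 4. [r1c4∈{4}] only 4 remains possible at r1c4, so r1c4=4.
Step 5. [r4c2∈{1}] only 1 remains possible at r4c2. So r4c2=1.
Step 6. [r4c3∈{2}] r4c3 is down to just 2. So r4c3=2.
Step 7. [r1c1∈{1}] r1c1's peers cover all but 1. So r1c1=1.
Step 8. [r2c2∈{4}] r2c2 has the single candidate 4 ⇒ r2c2=4.
Step 9. [r3c2∈{3}] r3c2 has the single candidate 3. So r3c2=3.

Answer: 1 2 3 4 / 3 4 1 2 / 2 3 4 1 / 4 1 2 3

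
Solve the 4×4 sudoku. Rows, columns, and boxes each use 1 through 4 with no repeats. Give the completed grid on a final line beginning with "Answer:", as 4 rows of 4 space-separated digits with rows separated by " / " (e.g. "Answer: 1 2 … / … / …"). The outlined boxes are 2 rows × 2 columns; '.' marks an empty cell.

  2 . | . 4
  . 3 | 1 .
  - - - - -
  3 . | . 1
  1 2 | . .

Step 1. [r4c3∈{3,4}] row 4 places 4 nowhere but r4c3. So r4c3=4.
Step 2. [r1c2∈{1}] r1c2's peers cover all but 1 ⇒ r1c2=1.
Step 3. [r2c1∈{4}] nothing but 4 survives at r2c1, so r2c1=4.
Step 4. [r3c3∈{2}] only 2 remains possible at r3c3 ⇒ r3c3=2.
Step 5. [r2c4∈{2}] nothing but 2 survives at r2c4. So r2c4=2.
Step 6. [r3c2∈{4}] r3c2's peers cover all but 4 ⇒ r3c2=4.
Step 7. [r1c3∈{3}] r1c3 is down to just 3, so r1c3=3.
Step 8. [r4c4∈{3}] r4c4's peers cover all but 3, so r4c4=3.

Answer: 2 1 3 4 / 4 3 1 2 / 3 4 2 1 / 1 2 4 3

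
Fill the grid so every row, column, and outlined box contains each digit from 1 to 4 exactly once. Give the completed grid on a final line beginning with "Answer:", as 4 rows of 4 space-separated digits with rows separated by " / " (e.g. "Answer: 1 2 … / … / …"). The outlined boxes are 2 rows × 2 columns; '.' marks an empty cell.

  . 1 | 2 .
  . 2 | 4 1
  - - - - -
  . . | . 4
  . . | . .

Step 1. [r3c2∈{3}] r3c2 has the single candidate 3 ⇒ r3c2=3.
Step 2. [r4c3∈{1,3}] 3 has one home in col 3: r4c3 ⇒ r4c3=3.
Step 3. [r4c1∈{1,2,4}] r4c1 is the only open cell in row 4 admitting 1. So r4c1=1.
Step 4. [r2c1∈{3}] nothing but 3 survives at r2c1 ⇒ r2c1=3.
Step 5. [r1c4∈{3}] only 3 remains possible at r1c4, so r1c4=3.
Step 6. [r4c2∈{4}] r4c2 has the single candidate 4. So r4c2=4.
Step 7. [r4c4∈{2}] nothing but 2 survives at r4c4 ⇒ r4c4=2.
Step 8. [r3c3∈{1}] r3c3 is down to just 1, so r3c3=1.
Step 9. [r3c1∈{2}] r3c1's peers cover all but 2, so r3c1=2.
Step 10. [r1c1∈{4}] nothing but 4 survives at r1c1. So r1c1=4.

Answer: 4 1 2 3 / 3 2 4 1 / 2 3 1 4 / 1 4 3 2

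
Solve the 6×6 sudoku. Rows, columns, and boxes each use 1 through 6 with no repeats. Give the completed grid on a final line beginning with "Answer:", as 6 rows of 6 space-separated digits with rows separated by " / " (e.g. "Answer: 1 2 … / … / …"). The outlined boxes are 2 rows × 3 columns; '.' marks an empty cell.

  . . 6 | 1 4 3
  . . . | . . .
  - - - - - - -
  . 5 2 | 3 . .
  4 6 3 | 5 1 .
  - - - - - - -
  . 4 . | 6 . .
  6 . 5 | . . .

Step 1. [r2c4∈{2}] nothing but 2 survives at r2c4 ⇒ r2c4=2.
Step 2. [r5c3∈{1}] nothing but 1 survives at r5c3, so r5c3=1.
Step 3. [r4c6∈{2}] r4c6 has the single candidate 2. So r4c6=2.
Step 4. [r3c6∈{4,6}] r3c6 is the only open cell in row 3 admitting 4. So r3c6=4.
Step 5. [r1c2∈{2}] r1c2 has the single candidate 2 ⇒ r1c2=2.
Step 6. [r6c2∈{3}] nothing but 3 survives at r6c2, so r6c2=3.
Step 7. [r5c6∈{5}] r5c6 has the single candidate 5, so r5c6=5.
Step 8. [r2c5∈{5,6}] 5 has one home in col 5: r2c5 ⇒ r2c5=5.
Step 9. [r2c1∈{1,3}] across row 2, 3 lands solely at r2c1, so r2c1=3.
Step 10. [r5c5∈{2,3}] in row 5, 3 fits only at r5c5. So r5c5=3.
Step 11. [r2c2∈{1}] r2c2 is down to just 1 ⇒ r2c2=1.
Step 12. [r6c4∈{4}] r6c4's peers cover all but 4 ⇒ r6c4=4.
Step 13. [r3c5∈{6}] nothing but 6 survives at r3c5, so r3c5=6.
Step 14. [r5c1∈{2}] only 2 remains possible at r5c1, so r5c1=2.
Step 15. [r2c3∈{4}] r2c3's peers cover all but 4 ⇒ r2c3=4.
Step 16. [r1c1∈{5}] r1c1's peers cover all but 5 ⇒ r1c1=5.
Step 17. [r6c6∈{1}] only 1 remains possible at r6c6 ⇒ r6c6=1.
Step 18. [r6c5∈{2}] nothing but 2 survives at r6c5 ⇒ r6c5=2.
Step 19. [r2c6∈{6}] r2c6's peers cover all but 6 ⇒ r2c6=6.
Step 20. [r3c1∈{1}] r3c1 has the single candidate 1 ⇒ r3c1=1.

Answer: 5 2 6 1 4 3 / 3 1 4 2 5 6 / 1 5 2 3 6 4 / 4 6 3 5 1 2 / 2 4 1 6 3 5 / 6 3 5 4 2 1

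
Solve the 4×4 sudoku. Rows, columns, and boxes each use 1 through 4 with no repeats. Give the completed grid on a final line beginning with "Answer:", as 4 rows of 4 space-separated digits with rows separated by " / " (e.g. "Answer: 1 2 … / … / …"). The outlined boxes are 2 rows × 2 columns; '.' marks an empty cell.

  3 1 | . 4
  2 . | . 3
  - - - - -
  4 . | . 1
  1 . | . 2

Step 1. [r3c3∈{3}] r3c3's peers cover all but 3 ⇒ r3c3=3.
Step 2. [r1c3∈{2}] r1c3's peers cover all but 2. So r1c3=2.
Step 3. [r4c2∈{3}] r4c2 is down to just 3, so r4c2=3.
Step 4. [r2c2∈{4}] only 4 remains possible at r2c2 ⇒ r2c2=4.
Step 5. [r2c3∈{1}] only 1 remains possible at r2c3 ⇒ r2c3=1.
Step 6. [r3c2∈{2}] r3c2's peers cover all but 2. So r3c2=2.
Step 7. [r4c3∈{4}] nothing but 4 survives at r4c3 ⇒ r4c3=4.

Answer: 3 1 2 4 / 2 4 1 3 / 4 2 3 1 / 1 3 4 2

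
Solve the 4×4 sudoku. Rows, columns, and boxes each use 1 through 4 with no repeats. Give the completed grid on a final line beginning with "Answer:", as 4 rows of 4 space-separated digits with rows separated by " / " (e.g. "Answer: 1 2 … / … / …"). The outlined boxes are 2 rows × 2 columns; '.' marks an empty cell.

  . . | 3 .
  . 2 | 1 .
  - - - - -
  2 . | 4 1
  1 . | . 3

Step 1. [r1c1∈{4}] nothing but 4 survives at r1c1, so r1c1=4.
Step 2. [r3c2∈{3}] only 3 remains possible at r3c2, so r3c2=3.
Step 3. [r1c4∈{2}] r1c4's peers cover all but 2. So r1c4=2.
Step 4. [r2c1∈{3}] only 3 remains possible at r2c1. So r2c1=3.
Step 5. [r4c2∈{4}] nothing but 4 survives at r4c2. So r4c2=4.
Step 6. [r1c2∈{1}] r1c2 has the single candidate 1 ⇒ r1c2=1.
Step 7. [r4c3∈{2}] nothing but 2 survives at r4c3. So r4c3=2.
Step 8. [r2c4∈{4}] nothing but 4 survives at r2c4. So r2c4=4.

Answer: 4 1 3 2 / 3 2 1 4 / 2 3 4 1 / 1 4 2 3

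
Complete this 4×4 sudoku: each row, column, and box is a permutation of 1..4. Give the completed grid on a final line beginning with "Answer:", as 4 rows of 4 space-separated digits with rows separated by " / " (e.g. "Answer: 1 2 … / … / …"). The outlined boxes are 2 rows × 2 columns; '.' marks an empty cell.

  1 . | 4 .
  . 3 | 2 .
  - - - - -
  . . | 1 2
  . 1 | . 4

Step 1. [r3c1∈{3,4}] row 3 places 3 nowhere but r3c1. So r3c1=3.
Step 2. [r2c1∈{4}] r2c1's peers cover all but 4 ⇒ r2c1=4.
Step 3. [r4c1∈{2}] nothing but 2 survives at r4c1, so r4c1=2.
Step 4. [r1c4∈{3}] r1c4 is down to just 3, so r1c4=3.
Step 5. [r3c2∈{4}] only 4 remains possible at r3c2, so r3c2=4.
Step 6. [r4c3∈{3}] only 3 remains possible at r4c3, so r4c3=3.
Step 7. [r2c4∈{1}] r2c4's peers cover all but 1 ⇒ r2c4=1.
Step 8. [r1c2∈{2}] r1c2 has the single candidate 2 ⇒ r1c2=2.

Answer: 1 2 4 3 / 4 3 2 1 / 3 4 1 2 / 2 1 3 4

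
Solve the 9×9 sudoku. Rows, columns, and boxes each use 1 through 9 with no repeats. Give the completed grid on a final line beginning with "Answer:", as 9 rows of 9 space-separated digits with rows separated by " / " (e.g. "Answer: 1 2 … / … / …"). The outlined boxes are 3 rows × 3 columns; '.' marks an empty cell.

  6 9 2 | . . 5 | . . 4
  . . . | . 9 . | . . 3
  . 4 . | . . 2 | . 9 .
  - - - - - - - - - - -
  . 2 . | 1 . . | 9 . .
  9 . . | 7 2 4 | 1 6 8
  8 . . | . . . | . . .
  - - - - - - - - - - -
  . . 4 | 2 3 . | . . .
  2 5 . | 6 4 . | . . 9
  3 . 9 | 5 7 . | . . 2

Step 1. [r3c3∈{1,3,5,7,8}] box 1 places 3 nowhere but r3c3 ⇒ r3c3=3.
Step 2. [r2c6∈{1,6,7,8}] in col 6, 7 fits only at r2c6. So r2c6=7.
Step 3. [r2c7∈{2,5,6,8}] in row 2, 6 fits only at r2c7 ⇒ r2c7=6.
Step 4. [r3c1∈{1,5,7}] r3c1 is the only open cell in box 1 admitting 7 ⇒ r3c1=7.
Step 5. [r7c1∈{1}] r7c1's peers cover all but 1. So r7c1=1.
Step 6. [r3c4∈{8}] only 8 remains possible at r3c4 ⇒ r3c4=8.
Step 7. [r6c7∈{2,3,4,5,7}] across col 7, 2 lands solely at r6c7 ⇒ r6c7=2.
Step 8. [r6c8∈{3,4,5,7}] across row 6, 4 lands solely at r6c8 ⇒ r6c8=4.
Step 9. [r4c8∈{3,5,7}] r4c8 is the only open cell in box 6 admitting 3 ⇒ r4c8=3.
Step 10. [r3c9∈{1,5}] in col 9, 1 fits only at r3c9. So r3c9=1.
Step 11. [r5c3∈{5}] only 5 remains possible at r5c3 ⇒ r5c3=5.
Step 12. [r6c6∈{3,6,9}] in col 6, 3 fits only at r6c6, so r6c6=3.
Step 13. [r4c6∈{6,8}] in col 6, 6 fits only at r4c6. So r4c6=6.
Step 14. [r4c3∈{7}] only 7 remains possible at r4c3 ⇒ r4c3=7.
Step 15. [r8c3∈{8}] only 8 remains possible at r8c3, so r8c3=8.
Step 16. [r7c2∈{6,7}] across col 2, 7 lands solely at r7c2, so r7c2=7.
Step 17. [r4c9∈{5}] r4c9's peers cover all but 5 ⇒ r4c9=5.
Step 18. [r6c3∈{1,6}] r6c3 is the only open cell in col 3 admitting 6, so r6c3=6.
Step 19. [r2c8∈{2,5,8}] 2 has one home in row 2: r2c8, so r2c8=2.
Step 20. [r7c8∈{5,8}] col 8 places 5 nowhere but r7c8 ⇒ r7c8=5.
Step 21. [r7c7∈{8}] nothing but 8 survives at r7c7, so r7c7=8.
Step 22. [r8c6∈{1}] r8c6 has the single candidate 1, so r8c6=1.
Step 23. [r8c8∈{7}] r8c8's peers cover all but 7. So r8c8=7.
Step 24. [r6c2∈{1}] only 1 remains possible at r6c2 ⇒ r6c2=1.
Step 25. [r3c7∈{5}] r3c7 is down to just 5 ⇒ r3c7=5.
Step 26. [r7c9∈{6}] nothing but 6 survives at r7c9. So r7c9=6.
Step 27. [r6c4∈{9}] nothing but 9 survives at r6c4 ⇒ r6c4=9.
Step 28. [r2c4∈{4}] r2c4 has the single candidate 4, so r2c4=4.
Step 29. [r9c7∈{4}] r9c7 is down to just 4, so r9c7=4.
Step 30. [r3c5∈{6}] r3c5 is down to just 6. So r3c5=6.
Step 31. [r1c4∈{3}] r1c4 has the single candidate 3 ⇒ r1c4=3.
Step 32. [r6c5∈{5}] r6c5 is down to just 5 ⇒ r6c5=5.
Step 33. [r5c2∈{3}] r5c2 is down to just 3, so r5c2=3.
Step 34. [r2c2∈{8}] r2c2's peers cover all but 8 ⇒ r2c2=8.
Step 35. [r7c6∈{9}] only 9 remains possible at r7c6. So r7c6=9.
Step 36. [r8c7∈{3}] r8c7 has the single candidate 3. So r8c7=3.
Step 37. [r2c1∈{5}] r2c1 is down to just 5, so r2c1=5.
Step 38. [r1c8∈{8}] r1c8 has the single candidate 8 ⇒ r1c8=8.
Step 39. [r6c9∈{7}] only 7 remains possible at r6c9, so r6c9=7.
Step 40. [r4c5∈{8}] nothing but 8 survives at r4c5 ⇒ r4c5=8.
Step 41. [r9c8∈{1}] only 1 remains possible at r9c8 ⇒ r9c8=1.
Step 42. [r2c3∈{1}] only 1 remains possible at r2c3 ⇒ r2c3=1.
Step 43. [r9c2∈{6}] r9c2 has the single candidate 6 ⇒ r9c2=6.
Step 44. [r9c6∈{8}] nothing but 8 survives at r9c6 ⇒ r9c6=8.
Step 45. [r4c1∈{4}] only 4 remains possible at r4c1 ⇒ r4c1=4.
Step 46. [r1c5∈{1}] r1c5's peers cover all but 1. So r1c5=1.
Step 47. [r1c7∈{7}] r1c7 is down to just 7. So r1c7=7.

Answer: 6 9 2 3 1 5 7 8 4 / 5 8 1 4 9 7 6 2 3 / 7 4 3 8 6 2 5 9 1 / 4 2 7 1 8 6 9 3 5 / 9 3 5 7 2 4 1 6 8 / 8 1 6 9 5 3 2 4 7 / 1 7 4 2 3 9 8 5 6 / 2 5 8 6 4 1 3 7 9 / 3 6 9 5 7 8 4 1 2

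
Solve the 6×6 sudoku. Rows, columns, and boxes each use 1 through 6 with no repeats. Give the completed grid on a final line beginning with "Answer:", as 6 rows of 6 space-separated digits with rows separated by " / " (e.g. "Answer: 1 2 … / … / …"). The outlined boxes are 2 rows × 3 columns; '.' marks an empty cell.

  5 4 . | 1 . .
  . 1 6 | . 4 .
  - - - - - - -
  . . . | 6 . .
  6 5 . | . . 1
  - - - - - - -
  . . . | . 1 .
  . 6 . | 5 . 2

Step 1. [r6c5∈{3}] r6c5 is down to just 3 ⇒ r6c5=3.
Step 2. [r4c5∈{2}] only 2 remains possible at r4c5. So r4c5=2.
Step 3. [r1c3∈{2,3}] 2 has one home in row 1: r1c3, so r1c3=2.
Step 4. [r2c1∈{3}] r2c1 has the single candidate 3. So r2c1=3.
Step 5. [r5c4∈{4}] nothing but 4 survives at r5c4. So r5c4=4.
Step 6. [r3c6∈{3,4,5}] col 6 places 4 nowhere but r3c6 ⇒ r3c6=4.
Step 7. [r4c3∈{3,4}] r4c3 is the only open cell in row 4 admitting 4, so r4c3=4.
Step 8. [r6c3∈{1}] r6c3 has the single candidate 1 ⇒ r6c3=1.
Step 9. [r5c1∈{2}] r5c1 has the single candidate 2, so r5c1=2.
Step 10. [r3c3∈{3}] nothing but 3 survives at r3c3, so r3c3=3.
Step 11. [r1c5∈{6}] r1c5's peers cover all but 6, so r1c5=6.
Step 12. [r2c4∈{2}] r2c4's peers cover all but 2, so r2c4=2.
Step 13. [r1c6∈{3}] only 3 remains possible at r1c6, so r1c6=3.
Step 14. [r5c2∈{3}] r5c2 is down to just 3 ⇒ r5c2=3.
Step 15. [r5c3∈{5}] nothing but 5 survives at r5c3, so r5c3=5.
Step 16. [r3c5∈{5}] r3c5's peers cover all but 5, so r3c5=5.
Step 17. [r3c2∈{2}] r3c2 has the single candidate 2, so r3c2=2.
Step 18. [r5c6∈{6}] r5c6 is down to just 6, so r5c6=6.
Step 19. [r3c1∈{1}] nothing but 1 survives at r3c1, so r3c1=1.
Step 20. [r2c6∈{5}] only 5 remains possible at r2c6. So r2c6=5.
Step 21. [r4c4∈{3}] r4c4 has the single candidate 3 ⇒ r4c4=3.
Step 22. [r6c1∈{4}] only 4 remains possible at r6c1. So r6c1=4.

Answer: 5 4 2 1 6 3 / 3 1 6 2 4 5 / 1 2 3 6 5 4 / 6 5 4 3 2 1 / 2 3 5 4 1 6 / 4 6 1 5 3 2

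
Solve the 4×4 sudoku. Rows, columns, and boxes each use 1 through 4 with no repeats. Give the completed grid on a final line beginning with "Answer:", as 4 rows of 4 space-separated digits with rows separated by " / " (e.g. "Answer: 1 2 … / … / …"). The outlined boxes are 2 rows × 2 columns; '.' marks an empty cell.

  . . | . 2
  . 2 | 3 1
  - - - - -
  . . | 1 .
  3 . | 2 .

Step 1. [r3c2∈{4}] nothing but 4 survives at r3c2, so r3c2=4.
Step 2. [r1c1∈{1,4}] in col 1, 1 fits only at r1c1, so r1c1=1.
Step 3. [r3c1∈{2}] r3c1 is down to just 2, so r3c1=2.
Step 4. [r1c2∈{3}] r1c2 has the single candidate 3, so r1c2=3.
Step 5. [r4c4∈{4}] nothing but 4 survives at r4c4, so r4c4=4.
Step 6. [r1c3∈{4}] nothing but 4 survives at r1c3, so r1c3=4.
Step 7. [r2c1∈{4}] r2c1 has the single candidate 4, so r2c1=4.
Step 8. [r3c4∈{3}] nothing but 3 survives at r3c4. So r3c4=3.
Step 9. [r4c2∈{1}] only 1 remains possible at r4c2. So r4c2=1.

Answer: 1 3 4 2 / 4 2 3 1 / 2 4 1 3 / 3 1 2 4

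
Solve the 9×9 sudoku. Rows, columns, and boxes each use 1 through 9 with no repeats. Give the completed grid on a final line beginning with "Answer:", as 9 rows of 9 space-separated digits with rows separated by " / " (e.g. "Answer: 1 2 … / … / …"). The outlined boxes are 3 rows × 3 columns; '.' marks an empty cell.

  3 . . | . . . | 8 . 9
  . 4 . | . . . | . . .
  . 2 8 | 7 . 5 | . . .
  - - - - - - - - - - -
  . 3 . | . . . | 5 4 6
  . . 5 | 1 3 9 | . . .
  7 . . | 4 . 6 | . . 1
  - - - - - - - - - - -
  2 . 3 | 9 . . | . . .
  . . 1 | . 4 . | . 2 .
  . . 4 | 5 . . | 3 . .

Step 1. [r1c2∈{1,5,6,7}] across col 2, 1 lands solely at r1c2. So r1c2=1.
Step 2. [r2c1∈{5,6,9}] across box 1, 5 lands solely at r2c1 ⇒ r2c1=5.
Step 3. [r6c8∈{3,8,9}] r6c8 is the only open cell in row 6 admitting 3, so r6c8=3.
Step 4. [r9c8∈{1,6,7,8,9}] r9c8 is the only open cell in col 8 admitting 9 ⇒ r9c8=9.
Step 5. [r1c8∈{5,6,7}] 5 has one home in row 1: r1c8. So r1c8=5.
Step 6. [r6c7∈{2,9}] r6c7 is the only open cell in col 7 admitting 9 ⇒ r6c7=9.
Step 7. [r6c2∈{8}] nothing but 8 survives at r6c2. So r6c2=8.
Step 8. [r8c2∈{5,6,7,9}] r8c2 is the only open cell in col 2 admitting 9. So r8c2=9.
Step 9. [r7c2∈{5,6,7}] across col 2, 5 lands solely at r7c2, so r7c2=5.
Step 10. [r9c2∈{6,7}] in col 2, 7 fits only at r9c2 ⇒ r9c2=7.
Step 11. [r9c9∈{8}] r9c9 is down to just 8, so r9c9=8.
Step 12. [r9c1∈{6}] r9c1 has the single candidate 6 ⇒ r9c1=6.
Step 13. [r3c1∈{9}] only 9 remains possible at r3c1. So r3c1=9.
Step 14. [r2c5∈{1,2,6,8,9}] across row 2, 9 lands solely at r2c5. So r2c5=9.
Step 15. [r8c1∈{8}] r8c1's peers cover all but 8, so r8c1=8.
Step 16. [r3c9∈{3,4}] r3c9 is the only open cell in row 3 admitting 3, so r3c9=3.
Step 17. [r3c7∈{1,4,6}] row 3 places 4 nowhere but r3c7, so r3c7=4.
Step 18. [r1c3∈{6,7}] across row 1, 7 lands solely at r1c3 ⇒ r1c3=7.
Step 19. [r2c3∈{6}] r2c3 has the single candidate 6, so r2c3=6.
Step 20. [r3c8∈{1,6}] across box 3, 6 lands solely at r3c8, so r3c8=6.
Step 21. [r3c5∈{1}] nothing but 1 survives at r3c5 ⇒ r3c5=1.
Step 22. [r9c5∈{2}] r9c5 is down to just 2, so r9c5=2.
Step 23. [r1c5∈{6}] r1c5 has the single candidate 6. So r1c5=6.
Step 24. [r1c4∈{2}] only 2 remains possible at r1c4. So r1c4=2.
Step 25. [r7c7∈{1,6,7}] row 7 places 6 nowhere but r7c7 ⇒ r7c7=6.
Step 26. [r8c7∈{7}] only 7 remains possible at r8c7. So r8c7=7.
Step 27. [r4c4∈{8}] nothing but 8 survives at r4c4. So r4c4=8.
Step 28. [r2c6∈{3,8}] r2c6 is the only open cell in row 2 admitting 8 ⇒ r2c6=8.
Step 29. [r4c5∈{7}] nothing but 7 survives at r4c5 ⇒ r4c5=7.
Step 30. [r7c8∈{1}] only 1 remains possible at r7c8. So r7c8=1.
Step 31. [r2c8∈{7}] nothing but 7 survives at r2c8. So r2c8=7.
Step 32. [r2c9∈{2}] nothing but 2 survives at r2c9 ⇒ r2c9=2.
Step 33. [r4c6∈{2}] r4c6 is down to just 2 ⇒ r4c6=2.
Step 34. [r8c4∈{3,6}] 6 has one home in row 8: r8c4 ⇒ r8c4=6.
Step 35. [r2c7∈{1}] only 1 remains possible at r2c7 ⇒ r2c7=1.
Step 36. [r7c6∈{7}] r7c6's peers cover all but 7 ⇒ r7c6=7.
Step 37. [r5c2∈{6}] only 6 remains possible at r5c2. So r5c2=6.
Step 38. [r5c1∈{4}] r5c1's peers cover all but 4. So r5c1=4.
Step 39. [r4c3∈{9}] r4c3's peers cover all but 9 ⇒ r4c3=9.
Step 40. [r2c4∈{3}] nothing but 3 survives at r2c4. So r2c4=3.
Step 41. [r4c1∈{1}] r4c1 is down to just 1. So r4c1=1.
Step 42. [r1c6∈{4}] r1c6's peers cover all but 4, so r1c6=4.
Step 43. [r9c6∈{1}] r9c6's peers cover all but 1 ⇒ r9c6=1.
Step 44. [r6c5∈{5}] nothing but 5 survives at r6c5. So r6c5=5.
Step 45. [r5c8∈{8}] r5c8's peers cover all but 8, so r5c8=8.
Step 46. [r6c3∈{2}] only 2 remains possible at r6c3, so r6c3=2.
Step 47. [r7c9∈{4}] only 4 remains possible at r7c9, so r7c9=4.
Step 48. [r5c9∈{7}] nothing but 7 survives at r5c9 ⇒ r5c9=7.
Step 49. [r8c6∈{3}] r8c6's peers cover all but 3 ⇒ r8c6=3.
Step 50. [r7c5∈{8}] nothing but 8 survives at r7c5, so r7c5=8.
Step 51. [r5c7∈{2}] only 2 remains possible at r5c7, so r5c7=2.
Step 52. [r8c9∈{5}] r8c9 has the single candidate 5. So r8c9=5.

Answer: 3 1 7 2 6 4 8 5 9 / 5 4 6 3 9 8 1 7 2 / 9 2 8 7 1 5 4 6 3 / 1 3 9 8 7 2 5 4 6 / 4 6 5 1 3 9 2 8 7 / 7 8 2 4 5 6 9 3 1 / 2 5 3 9 8 7 6 1 4 / 8 9 1 6 4 3 7 2 5 / 6 7 4 5 2 1 3 9 8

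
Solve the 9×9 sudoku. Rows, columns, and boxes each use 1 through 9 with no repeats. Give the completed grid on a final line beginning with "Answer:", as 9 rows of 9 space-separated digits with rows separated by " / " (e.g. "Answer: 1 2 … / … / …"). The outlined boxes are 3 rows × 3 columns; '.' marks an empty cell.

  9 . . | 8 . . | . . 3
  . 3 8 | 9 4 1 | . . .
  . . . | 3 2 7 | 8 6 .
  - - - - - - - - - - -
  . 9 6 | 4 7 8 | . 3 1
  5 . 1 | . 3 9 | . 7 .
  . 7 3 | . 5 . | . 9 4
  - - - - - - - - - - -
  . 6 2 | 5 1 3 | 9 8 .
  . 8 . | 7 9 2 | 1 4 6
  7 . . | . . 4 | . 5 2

Step 1. [r1c7∈{2,4,5,7}] 4 has one home in col 7: r1c7 ⇒ r1c7=4.
Step 2. [r6c6∈{6}] nothing but 6 survives at r6c6 ⇒ r6c6=6.
Step 3. [r6c7∈{2}] r6c7's peers cover all but 2, so r6c7=2.
Step 4. [r3c3∈{4,5}] across col 3, 4 lands solely at r3c3 ⇒ r3c3=4.
Step 5. [r4c1∈{2}] r4c1 is down to just 2. So r4c1=2.
Step 6. [r1c2∈{1,2,5}] col 2 places 2 nowhere but r1c2, so r1c2=2.
Step 7. [r3c2∈{1,5}] r3c2 is the only open cell in col 2 admitting 5. So r3c2=5.
Step 8. [r2c7∈{5,7}] r2c7 is the only open cell in col 7 admitting 7 ⇒ r2c7=7.
Step 9. [r9c4∈{6}] r9c4 has the single candidate 6, so r9c4=6.
Step 10. [r3c1∈{1}] r3c1 is down to just 1 ⇒ r3c1=1.
Step 11. [r9c2∈{1}] r9c2 is down to just 1 ⇒ r9c2=1.
Step 12. [r7c1∈{4}] nothing but 4 survives at r7c1, so r7c1=4.
Step 13. [r5c4∈{2}] r5c4 is down to just 2 ⇒ r5c4=2.
Step 14. [r1c8∈{1}] nothing but 1 survives at r1c8. So r1c8=1.
Step 15. [r5c2∈{4}] r5c2's peers cover all but 4 ⇒ r5c2=4.
Step 16. [r9c3∈{9}] nothing but 9 survives at r9c3 ⇒ r9c3=9.
Step 17. [r4c7∈{5}] r4c7 is down to just 5, so r4c7=5.
Step 18. [r8c3∈{5}] nothing but 5 survives at r8c3, so r8c3=5.
Step 19. [r1c5∈{6}] r1c5 is down to just 6 ⇒ r1c5=6.
Step 20. [r2c8∈{2}] r2c8 has the single candidate 2, so r2c8=2.
Step 21. [r8c1∈{3}] r8c1's peers cover all but 3, so r8c1=3.
Step 22. [r6c1∈{8}] r6c1's peers cover all but 8 ⇒ r6c1=8.
Step 23. [r5c9∈{8}] nothing but 8 survives at r5c9, so r5c9=8.
Step 24. [r7c9∈{7}] only 7 remains possible at r7c9 ⇒ r7c9=7.
Step 25. [r6c4∈{1}] r6c4's peers cover all but 1. So r6c4=1.
Step 26. [r1c6∈{5}] only 5 remains possible at r1c6, so r1c6=5.
Step 27. [r2c9∈{5}] only 5 remains possible at r2c9, so r2c9=5.
Step 28. [r5c7∈{6}] only 6 remains possible at r5c7 ⇒ r5c7=6.
Step 29. [r1c3∈{7}] r1c3 has the single candidate 7. So r1c3=7.
Step 30. [r9c5∈{8}] r9c5 is down to just 8, so r9c5=8.
Step 31. [r2c1∈{6}] r2c1 is down to just 6. So r2c1=6.
Step 32. [r3c9∈{9}] only 9 remains possible at r3c9, so r3c9=9.
Step 33. [r9c7∈{3}] only 3 remains possible at r9c7 ⇒ r9c7=3.

Answer: 9 2 7 8 6 5 4 1 3 / 6 3 8 9 4 1 7 2 5 / 1 5 4 3 2 7 8 6 9 / 2 9 6 4 7 8 5 3 1 / 5 4 1 2 3 9 6 7 8 / 8 7 3 1 5 6 2 9 4 / 4 6 2 5 1 3 9 8 7 / 3 8 5 7 9 2 1 4 6 / 7 1 9 6 8 4 3 5 2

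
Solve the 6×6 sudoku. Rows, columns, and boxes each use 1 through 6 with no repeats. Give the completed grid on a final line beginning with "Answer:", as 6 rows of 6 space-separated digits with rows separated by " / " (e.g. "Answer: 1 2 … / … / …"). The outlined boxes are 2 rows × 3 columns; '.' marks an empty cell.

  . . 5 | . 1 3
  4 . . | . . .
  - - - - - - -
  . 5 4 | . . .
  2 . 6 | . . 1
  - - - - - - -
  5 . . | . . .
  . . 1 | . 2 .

Step 1. [r4c2∈{3}] only 3 remains possible at r4c2, so r4c2=3.
Step 2. [r1c4∈{2,4,6}] r1c4 is the only open cell in row 1 admitting 4. So r1c4=4.
Step 3. [r1c2∈{2,6}] across row 1, 2 lands solely at r1c2 ⇒ r1c2=2.
Step 4. [r4c4∈{5}] r4c4's peers cover all but 5. So r4c4=5.
Step 5. [r6c1∈{3,6}] r6c1 is the only open cell in col 1 admitting 3. So r6c1=3.
Step 6. [r6c4∈{6}] r6c4's peers cover all but 6 ⇒ r6c4=6.
Step 7. [r5c6∈{4}] only 4 remains possible at r5c6. So r5c6=4.
Step 8. [r5c5∈{3}] r5c5's peers cover all but 3, so r5c5=3.
Step 9. [r2c4∈{2}] r2c4 has the single candidate 2, so r2c4=2.
Step 10. [r3c5∈{6}] only 6 remains possible at r3c5 ⇒ r3c5=6.
Step 11. [r2c6∈{5,6}] across col 6, 6 lands solely at r2c6 ⇒ r2c6=6.
Step 12. [r3c4∈{3}] r3c4 has the single candidate 3, so r3c4=3.
Step 13. [r6c6∈{5}] r6c6's peers cover all but 5. So r6c6=5.
Step 14. [r3c6∈{2}] only 2 remains possible at r3c6. So r3c6=2.
Step 15. [r4c5∈{4}] r4c5 has the single candidate 4, so r4c5=4.
Step 16. [r3c1∈{1}] r3c1 has the single candidate 1. So r3c1=1.
Step 17. [r5c3∈{2}] r5c3 is down to just 2, so r5c3=2.
Step 18. [r2c3∈{3}] nothing but 3 survives at r2c3, so r2c3=3.
Step 19. [r1c1∈{6}] r1c1's peers cover all but 6 ⇒ r1c1=6.
Step 20. [r2c2∈{1}] r2c2 has the single candidate 1. So r2c2=1.
Step 21. [r2c5∈{5}] only 5 remains possible at r2c5. So r2c5=5.
Step 22. [r6c2∈{4}] nothing but 4 survives at r6c2, so r6c2=4.
Step 23. [r5c2∈{6}] only 6 remains possible at r5c2. So r5c2=6.
Step 24. [r5c4∈{1}] r5c4 is down to just 1. So r5c4=1.

Answer: 6 2 5 4 1 3 / 4 1 3 2 5 6 / 1 5 4 3 6 2 / 2 3 6 5 4 1 / 5 6 2 1 3 4 / 3 4 1 6 2 5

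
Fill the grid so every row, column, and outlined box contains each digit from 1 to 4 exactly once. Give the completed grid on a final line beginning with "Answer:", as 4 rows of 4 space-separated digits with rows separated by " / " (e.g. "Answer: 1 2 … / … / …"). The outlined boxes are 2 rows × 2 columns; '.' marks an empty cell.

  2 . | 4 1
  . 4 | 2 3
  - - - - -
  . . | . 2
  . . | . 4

Step 1. [r2c1∈{1}] r2c1's peers cover all but 1. So r2c1=1.
Step 2. [r4c1∈{3}] r4c1's peers cover all but 3 ⇒ r4c1=3.
Step 3. [r3c2∈{1}] only 1 remains possible at r3c2, so r3c2=1.
Step 4. [r4c2∈{2}] r4c2 has the single candidate 2, so r4c2=2.
Step 5. [r3c1∈{4}] r3c1 has the single candidate 4 ⇒ r3c1=4.
Step 6. [r3c3∈{3}] r3c3 has the single candidate 3, so r3c3=3.
Step 7. [r1c2∈{3}] nothing but 3 survives at r1c2. So r1c2=3.
Step 8. [r4c3∈{1}] r4c3's peers cover all but 1. So r4c3=1.

Answer: 2 3 4 1 / 1 4 2 3 / 4 1 3 2 / 3 2 1 4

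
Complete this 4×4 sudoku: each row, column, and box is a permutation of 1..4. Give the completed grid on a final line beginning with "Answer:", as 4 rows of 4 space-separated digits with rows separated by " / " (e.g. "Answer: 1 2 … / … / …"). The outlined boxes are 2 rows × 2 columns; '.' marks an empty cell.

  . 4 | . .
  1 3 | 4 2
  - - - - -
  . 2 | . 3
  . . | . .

Step 1. [r3c3∈{1}] r3c3 is down to just 1 ⇒ r3c3=1.
Step 2. [r4c1∈{3,4}] r4c1 is the only open cell in row 4 admitting 3. So r4c1=3.
Step 3. [r4c3∈{2}] only 2 remains possible at r4c3. So r4c3=2.
Step 4. [r4c2∈{1}] nothing but 1 survives at r4c2 ⇒ r4c2=1.
Step 5. [r3c1∈{4}] only 4 remains possible at r3c1. So r3c1=4.
Step 6. [r1c4∈{1}] only 1 remains possible at r1c4, so r1c4=1.
Step 7. [r1c1∈{2}] r1c1 is down to just 2 ⇒ r1c1=2.
Step 8. [r4c4∈{4}] r4c4 has the single candidate 4. So r4c4=4.
Step 9. [r1c3∈{3}] only 3 remains possible at r1c3. So r1c3=3.

Answer: 2 4 3 1 / 1 3 4 2 / 4 2 1 3 / 3 1 2 4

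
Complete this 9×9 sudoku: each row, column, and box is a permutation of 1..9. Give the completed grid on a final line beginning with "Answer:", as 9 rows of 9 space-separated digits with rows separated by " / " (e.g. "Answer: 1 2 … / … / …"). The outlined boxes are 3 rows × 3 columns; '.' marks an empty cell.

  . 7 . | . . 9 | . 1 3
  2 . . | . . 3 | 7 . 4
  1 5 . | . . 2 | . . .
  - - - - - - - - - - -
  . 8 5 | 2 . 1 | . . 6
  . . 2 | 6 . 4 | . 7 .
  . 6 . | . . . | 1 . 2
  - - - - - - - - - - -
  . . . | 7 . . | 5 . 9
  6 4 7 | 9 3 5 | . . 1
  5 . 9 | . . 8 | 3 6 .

Step 1. [r3c9∈{8}] nothing but 8 survives at r3c9 ⇒ r3c9=8.
Step 2. [r7c8∈{2,4,8}] in box 9, 4 fits only at r7c8 ⇒ r7c8=4.
Step 3. [r7c3∈{1,3,8}] r7c3 is the only open cell in col 3 admitting 1, so r7c3=1.
Step 4. [r6c4∈{3,5,8}] col 4 places 3 nowhere but r6c4 ⇒ r6c4=3.
Step 5. [r3c4∈{4}] r3c4 is down to just 4, so r3c4=4.
Step 6. [r3c8∈{9}] nothing but 9 survives at r3c8 ⇒ r3c8=9.
Step 7. [r6c6∈{7}] r6c6's peers cover all but 7 ⇒ r6c6=7.
Step 8. [r4c5∈{9}] only 9 remains possible at r4c5. So r4c5=9.
Step 9. [r3c7∈{6}] only 6 remains possible at r3c7, so r3c7=6.
Step 10. [r2c8∈{5}] r2c8 has the single candidate 5 ⇒ r2c8=5.
Step 11. [r5c7∈{8,9}] col 7 places 9 nowhere but r5c7 ⇒ r5c7=9.
Step 12. [r5c5∈{5,8}] in row 5, 8 fits only at r5c5, so r5c5=8.
Step 13. [r6c3∈{4}] r6c3's peers cover all but 4 ⇒ r6c3=4.
Step 14. [r5c1∈{3}] r5c1 is down to just 3 ⇒ r5c1=3.
Step 15. [r8c8∈{2,8}] col 8 places 2 nowhere but r8c8, so r8c8=2.
Step 16. [r9c2∈{2}] r9c2's peers cover all but 2, so r9c2=2.
Step 17. [r1c4∈{5,8}] in col 4, 5 fits only at r1c4. So r1c4=5.
Step 18. [r1c5∈{6}] nothing but 6 survives at r1c5, so r1c5=6.
Step 19. [r1c3∈{8}] nothing but 8 survives at r1c3 ⇒ r1c3=8.
Step 20. [r9c4∈{1}] only 1 remains possible at r9c4, so r9c4=1.
Step 21. [r7c5∈{2}] only 2 remains possible at r7c5. So r7c5=2.
Step 22. [r8c7∈{8}] nothing but 8 survives at r8c7 ⇒ r8c7=8.
Step 23. [r5c9∈{5}] r5c9 is down to just 5. So r5c9=5.
Step 24. [r1c7∈{2}] r1c7 is down to just 2. So r1c7=2.
Step 25. [r9c5∈{4}] r9c5 is down to just 4. So r9c5=4.
Step 26. [r6c1∈{9}] only 9 remains possible at r6c1, so r6c1=9.
Step 27. [r6c8∈{8}] r6c8's peers cover all but 8, so r6c8=8.
Step 28. [r7c2∈{3}] r7c2's peers cover all but 3 ⇒ r7c2=3.
Step 29. [r3c3∈{3}] only 3 remains possible at r3c3 ⇒ r3c3=3.
Step 30. [r2c2∈{9}] only 9 remains possible at r2c2, so r2c2=9.
Step 31. [r2c3∈{6}] r2c3 is down to just 6, so r2c3=6.
Step 32. [r3c5∈{7}] only 7 remains possible at r3c5 ⇒ r3c5=7.
Step 33. [r1c1∈{4}] nothing but 4 survives at r1c1 ⇒ r1c1=4.
Step 34. [r6c5∈{5}] only 5 remains possible at r6c5 ⇒ r6c5=5.
Step 35. [r4c7∈{4}] r4c7 is down to just 4. So r4c7=4.
Step 36. [r7c1∈{8}] nothing but 8 survives at r7c1. So r7c1=8.
Step 37. [r2c4∈{8}] nothing but 8 survives at r2c4, so r2c4=8.
Step 38. [r7c6∈{6}] r7c6's peers cover all but 6 ⇒ r7c6=6.
Step 39. [r4c1∈{7}] nothing but 7 survives at r4c1, so r4c1=7.
Step 40. [r4c8∈{3}] only 3 remains possible at r4c8, so r4c8=3.
Step 41. [r5c2∈{1}] r5c2 is down to just 1. So r5c2=1.
Step 42. [r9c9∈{7}] r9c9 is down to just 7. So r9c9=7.
Step 43. [r2c5∈{1}] nothing but 1 survives at r2c5 ⇒ r2c5=1.

Answer: 4 7 8 5 6 9 2 1 3 / 2 9 6 8 1 3 7 5 4 / 1 5 3 4 7 2 6 9 8 / 7 8 5 2 9 1 4 3 6 / 3 1 2 6 8 4 9 7 5 / 9 6 4 3 5 7 1 8 2 / 8 3 1 7 2 6 5 4 9 / 6 4 7 9 3 5 8 2 1 / 5 2 9 1 4 8 3 6 7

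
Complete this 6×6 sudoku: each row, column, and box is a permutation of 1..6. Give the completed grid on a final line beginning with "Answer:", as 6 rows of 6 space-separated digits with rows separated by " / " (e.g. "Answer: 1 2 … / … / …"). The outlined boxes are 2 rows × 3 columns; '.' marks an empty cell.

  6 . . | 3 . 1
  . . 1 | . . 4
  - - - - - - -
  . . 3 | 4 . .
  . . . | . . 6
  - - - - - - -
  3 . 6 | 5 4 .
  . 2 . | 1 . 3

Step 1. [r4c4∈{2}] only 2 remains possible at r4c4. So r4c4=2.
Step 2. [r3c6∈{5}] only 5 remains possible at r3c6 ⇒ r3c6=5.
Step 3. [r1c3∈{2,4,5}] r1c3 is the only open cell in col 3 admitting 2 ⇒ r1c3=2.
Step 4. [r2c1∈{5}] only 5 remains possible at r2c1 ⇒ r2c1=5.
Step 5. [r4c2∈{1,4,5}] 5 has one home in col 2: r4c2. So r4c2=5.
Step 6. [r3c5∈{1}] r3c5's peers cover all but 1, so r3c5=1.
Step 7. [r6c1∈{4}] r6c1 is down to just 4, so r6c1=4.
Step 8. [r6c5∈{6}] r6c5 has the single candidate 6. So r6c5=6.
Step 9. [r2c4∈{6}] nothing but 6 survives at r2c4, so r2c4=6.
Step 10. [r2c2∈{3}] nothing but 3 survives at r2c2 ⇒ r2c2=3.
Step 11. [r4c1∈{1}] nothing but 1 survives at r4c1 ⇒ r4c1=1.
Step 12. [r6c3∈{5}] r6c3 is down to just 5. So r6c3=5.
Step 13. [r3c2∈{6}] r3c2's peers cover all but 6, so r3c2=6.
Step 14. [r5c6∈{2}] r5c6 is down to just 2, so r5c6=2.
Step 15. [r3c1∈{2}] r3c1's peers cover all but 2 ⇒ r3c1=2.
Step 16. [r4c3∈{4}] r4c3 is down to just 4, so r4c3=4.
Step 17. [r4c5∈{3}] r4c5 has the single candidate 3. So r4c5=3.
Step 18. [r5c2∈{1}] r5c2 has the single candidate 1 ⇒ r5c2=1.
Step 19. [r2c5∈{2}] r2c5's peers cover all but 2. So r2c5=2.
Step 20. [r1c2∈{4}] r1c2 is down to just 4. So r1c2=4.
Step 21. [r1c5∈{5}] r1c5's peers cover all but 5, so r1c5=5.

Answer: 6 4 2 3 5 1 / 5 3 1 6 2 4 / 2 6 3 4 1 5 / 1 5 4 2 3 6 / 3 1 6 5 4 2 / 4 2 5 1 6 3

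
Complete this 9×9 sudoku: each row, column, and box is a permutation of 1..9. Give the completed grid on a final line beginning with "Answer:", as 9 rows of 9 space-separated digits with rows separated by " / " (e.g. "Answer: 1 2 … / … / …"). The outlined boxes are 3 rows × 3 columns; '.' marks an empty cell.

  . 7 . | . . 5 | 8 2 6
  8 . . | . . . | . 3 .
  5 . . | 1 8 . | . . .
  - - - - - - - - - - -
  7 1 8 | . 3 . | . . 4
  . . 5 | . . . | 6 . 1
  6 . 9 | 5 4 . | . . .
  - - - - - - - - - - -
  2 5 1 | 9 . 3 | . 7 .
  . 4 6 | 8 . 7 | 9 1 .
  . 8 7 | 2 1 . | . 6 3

Step 1. [r3c8∈{4,9}] r3c8 is the only open cell in col 8 admitting 4, so r3c8=4.
Step 2. [r1c5∈{9}] nothing but 9 survives at r1c5 ⇒ r1c5=9.
Step 3. [r9c7∈{4,5}] r9c7 is the only open cell in row 9 admitting 5 ⇒ r9c7=5.
Step 4. [r3c7∈{7}] r3c7 has the single candidate 7 ⇒ r3c7=7.
Step 5. [r1c4∈{3,4}] 3 has one home in col 4: r1c4, so r1c4=3.
Step 6. [r2c4∈{4,6,7}] col 4 places 4 nowhere but r2c4 ⇒ r2c4=4.
Step 7. [r2c3∈{2}] only 2 remains possible at r2c3. So r2c3=2.
Step 8. [r5c5∈{2,7}] 2 has one home in col 5: r5c5. So r5c5=2.
Step 9. [r2c6∈{6}] r2c6's peers cover all but 6 ⇒ r2c6=6.
Step 10. [r6c8∈{8}] nothing but 8 survives at r6c8, so r6c8=8.
Step 11. [r6c2∈{2,3}] 2 has one home in col 2: r6c2 ⇒ r6c2=2.
Step 12. [r3c9∈{9}] r3c9's peers cover all but 9, so r3c9=9.
Step 13. [r5c1∈{3,4}] in row 5, 4 fits only at r5c1 ⇒ r5c1=4.
Step 14. [r4c6∈{9}] nothing but 9 survives at r4c6 ⇒ r4c6=9.
Step 15. [r3c2∈{3,6}] across row 3, 6 lands solely at r3c2. So r3c2=6.
Step 16. [r1c1∈{1}] r1c1's peers cover all but 1 ⇒ r1c1=1.
Step 17. [r8c9∈{2}] r8c9 has the single candidate 2, so r8c9=2.
Step 18. [r5c4∈{7}] nothing but 7 survives at r5c4. So r5c4=7.
Step 19. [r6c7∈{3}] r6c7's peers cover all but 3. So r6c7=3.
Step 20. [r8c5∈{5}] r8c5 has the single candidate 5 ⇒ r8c5=5.
Step 21. [r4c8∈{5}] r4c8 has the single candidate 5, so r4c8=5.
Step 22. [r1c3∈{4}] r1c3's peers cover all but 4. So r1c3=4.
Step 23. [r7c7∈{4}] r7c7 is down to just 4, so r7c7=4.
Step 24. [r5c6∈{8}] r5c6 has the single candidate 8 ⇒ r5c6=8.
Step 25. [r4c4∈{6}] only 6 remains possible at r4c4. So r4c4=6.
Step 26. [r9c1∈{9}] r9c1 is down to just 9, so r9c1=9.
Step 27. [r2c5∈{7}] nothing but 7 survives at r2c5, so r2c5=7.
Step 28. [r3c3∈{3}] r3c3's peers cover all but 3 ⇒ r3c3=3.
Step 29. [r7c9∈{8}] r7c9's peers cover all but 8. So r7c9=8.
Step 30. [r2c9∈{5}] nothing but 5 survives at r2c9, so r2c9=5.
Step 31. [r2c2∈{9}] r2c2 is down to just 9 ⇒ r2c2=9.
Step 32. [r9c6∈{4}] only 4 remains possible at r9c6, so r9c6=4.
Step 33. [r3c6∈{2}] r3c6 has the single candidate 2. So r3c6=2.
Step 34. [r8c1∈{3}] only 3 remains possible at r8c1, so r8c1=3.
Step 35. [r7c5∈{6}] r7c5's peers cover all but 6. So r7c5=6.
Step 36. [r6c6∈{1}] r6c6 has the single candidate 1. So r6c6=1.
Step 37. [r5c8∈{9}] only 9 remains possible at r5c8. So r5c8=9.
Step 38. [r5c2∈{3}] r5c2 is down to just 3 ⇒ r5c2=3.
Step 39. [r4c7∈{2}] only 2 remains possible at r4c7. So r4c7=2.
Step 40. [r2c7∈{1}] nothing but 1 survives at r2c7 ⇒ r2c7=1.
Step 41. [r6c9∈{7}] r6c9 has the single candidate 7. So r6c9=7.

Answer: 1 7 4 3 9 5 8 2 6 / 8 9 2 4 7 6 1 3 5 / 5 6 3 1 8 2 7 4 9 / 7 1 8 6 3 9 2 5 4 / 4 3 5 7 2 8 6 9 1 / 6 2 9 5 4 1 3 8 7 / 2 5 1 9 6 3 4 7 8 / 3 4 6 8 5 7 9 1 2 / 9 8 7 2 1 4 5 6 3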